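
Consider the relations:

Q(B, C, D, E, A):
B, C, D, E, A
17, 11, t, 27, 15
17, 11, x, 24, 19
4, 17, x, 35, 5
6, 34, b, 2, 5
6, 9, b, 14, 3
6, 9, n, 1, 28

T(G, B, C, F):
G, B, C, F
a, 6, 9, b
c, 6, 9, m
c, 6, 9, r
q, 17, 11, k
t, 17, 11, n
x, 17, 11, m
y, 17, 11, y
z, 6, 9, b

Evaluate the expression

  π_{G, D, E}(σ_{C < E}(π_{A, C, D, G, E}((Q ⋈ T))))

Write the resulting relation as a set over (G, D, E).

{(a, b, 14), (c, b, 14), (q, t, 27), (q, x, 24), (t, t, 27), (t, x, 24), (x, t, 27), (x, x, 24), (y, t, 27), (y, x, 24), (z, b, 14)}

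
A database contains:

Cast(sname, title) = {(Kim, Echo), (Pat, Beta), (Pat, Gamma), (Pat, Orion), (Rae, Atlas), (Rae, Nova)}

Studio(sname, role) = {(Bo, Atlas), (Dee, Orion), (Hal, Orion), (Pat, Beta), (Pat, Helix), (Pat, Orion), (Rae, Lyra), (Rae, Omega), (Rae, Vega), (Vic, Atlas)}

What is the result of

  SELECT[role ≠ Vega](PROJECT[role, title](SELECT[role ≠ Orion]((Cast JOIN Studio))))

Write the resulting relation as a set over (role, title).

Natural join on sname: {(Pat, Beta, Beta), (Pat, Beta, Helix), (Pat, Beta, Orion), (Pat, Gamma, Beta), (Pat, Gamma, Helix), (Pat, Gamma, Orion), (Pat, Orion, Beta), (Pat, Orion, Helix), (Pat, Orion, Orion), (Rae, Atlas, Lyra), (Rae, Atlas, Omega), (Rae, Atlas, Vega), (Rae, Nova, Lyra), (Rae, Nova, Omega), (Rae, Nova, Vega)}
Selection role ≠ Orion: {(Pat, Beta, Beta), (Pat, Beta, Helix), (Pat, Gamma, Beta), (Pat, Gamma, Helix), (Pat, Orion, Beta), (Pat, Orion, Helix), (Rae, Atlas, Lyra), (Rae, Atlas, Omega), (Rae, Atlas, Vega), (Rae, Nova, Lyra), (Rae, Nova, Omega), (Rae, Nova, Vega)}
Projecting to role, title: {(Beta, Beta), (Beta, Gamma), (Beta, Orion), (Helix, Beta), (Helix, Gamma), (Helix, Orion), (Lyra, Atlas), (Lyra, Nova), (Omega, Atlas), (Omega, Nova), (Vega, Atlas), (Vega, Nova)}
Selection role ≠ Vega: {(Beta, Beta), (Beta, Gamma), (Beta, Orion), (Helix, Beta), (Helix, Gamma), (Helix, Orion), (Lyra, Atlas), (Lyra, Nova), (Omega, Atlas), (Omega, Nova)}

{(Beta, Beta), (Beta, Gamma), (Beta, Orion), (Helix, Beta), (Helix, Gamma), (Helix, Orion), (Lyra, Atlas), (Lyra, Nova), (Omega, Atlas), (Omega, Nova)}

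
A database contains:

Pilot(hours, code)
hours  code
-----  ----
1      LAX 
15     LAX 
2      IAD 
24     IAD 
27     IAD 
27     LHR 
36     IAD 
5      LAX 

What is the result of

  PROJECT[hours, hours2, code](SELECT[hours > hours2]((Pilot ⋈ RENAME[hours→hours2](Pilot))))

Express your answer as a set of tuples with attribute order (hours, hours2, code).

ρ[hours→hours2]: schema becomes (hours2, code); tuples unchanged.
Pilot ⋈ RENAME[hours→hours2](Pilot) (natural join on code): {(1, LAX, 1), (1, LAX, 15), (1, LAX, 5), (15, LAX, 1), (15, LAX, 15), (15, LAX, 5), (2, IAD, 2), (2, IAD, 24), (2, IAD, 27), (2, IAD, 36), (24, IAD, 2), (24, IAD, 24), (24, IAD, 27), (24, IAD, 36), (27, IAD, 2), (27, IAD, 24), (27, IAD, 27), (27, IAD, 36), (27, LHR, 27), (36, IAD, 2), (36, IAD, 24), (36, IAD, 27), (36, IAD, 36), (5, LAX, 1), (5, LAX, 15), (5, LAX, 5)}
σ[hours > hours2]: keep tuples satisfying hours > hours2 → {(15, LAX, 1), (15, LAX, 5), (24, IAD, 2), (27, IAD, 2), (27, IAD, 24), (36, IAD, 2), (36, IAD, 24), (36, IAD, 27), (5, LAX, 1)}
π[hours, hours2, code]: project onto (hours, hours2, code) → {(15, 1, LAX), (15, 5, LAX), (24, 2, IAD), (27, 2, IAD), (27, 24, IAD), (36, 2, IAD), (36, 24, IAD), (36, 27, IAD), (5, 1, LAX)}

{(15, 1, LAX), (15, 5, LAX), (24, 2, IAD), (27, 2, IAD), (27, 24, IAD), (36, 2, IAD), (36, 24, IAD), (36, 27, IAD), (5, 1, LAX)}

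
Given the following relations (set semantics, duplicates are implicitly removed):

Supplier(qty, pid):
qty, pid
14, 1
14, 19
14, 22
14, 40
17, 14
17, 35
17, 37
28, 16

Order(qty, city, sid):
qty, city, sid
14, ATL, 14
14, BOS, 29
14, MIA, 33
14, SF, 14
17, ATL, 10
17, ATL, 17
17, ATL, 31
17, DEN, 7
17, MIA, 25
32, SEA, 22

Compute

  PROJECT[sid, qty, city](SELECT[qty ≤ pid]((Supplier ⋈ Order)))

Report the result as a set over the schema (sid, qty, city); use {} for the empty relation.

Joining Supplier and Order on qty yields {(14, 1, ATL, 14), (14, 1, BOS, 29), (14, 1, MIA, 33), (14, 1, SF, 14), (14, 19, ATL, 14), (14, 19, BOS, 29), (14, 19, MIA, 33), (14, 19, SF, 14), (14, 22, ATL, 14), (14, 22, BOS, 29), (14, 22, MIA, 33), (14, 22, SF, 14), (14, 40, ATL, 14), (14, 40, BOS, 29), (14, 40, MIA, 33), (14, 40, SF, 14), (17, 14, ATL, 10), (17, 14, ATL, 17), (17, 14, ATL, 31), (17, 14, DEN, 7), (17, 14, MIA, 25), (17, 35, ATL, 10), (17, 35, ATL, 17), (17, 35, ATL, 31), (17, 35, DEN, 7), (17, 35, MIA, 25), (17, 37, ATL, 10), (17, 37, ATL, 17), (17, 37, ATL, 31), (17, 37, DEN, 7), (17, 37, MIA, 25)}.
σ[qty ≤ pid]: keep tuples satisfying qty ≤ pid → {(14, 19, ATL, 14), (14, 19, BOS, 29), (14, 19, MIA, 33), (14, 19, SF, 14), (14, 22, ATL, 14), (14, 22, BOS, 29), (14, 22, MIA, 33), (14, 22, SF, 14), (14, 40, ATL, 14), (14, 40, BOS, 29), (14, 40, MIA, 33), (14, 40, SF, 14), (17, 35, ATL, 10), (17, 35, ATL, 17), (17, 35, ATL, 31), (17, 35, DEN, 7), (17, 35, MIA, 25), (17, 37, ATL, 10), (17, 37, ATL, 17), (17, 37, ATL, 31), (17, 37, DEN, 7), (17, 37, MIA, 25)}
Projecting to sid, qty, city (13 duplicate(s) eliminated): {(10, 17, ATL), (14, 14, ATL), (14, 14, SF), (17, 17, ATL), (25, 17, MIA), (29, 14, BOS), (31, 17, ATL), (33, 14, MIA), (7, 17, DEN)}

{(10, 17, ATL), (14, 14, ATL), (14, 14, SF), (17, 17, ATL), (25, 17, MIA), (29, 14, BOS), (31, 17, ATL), (33, 14, MIA), (7, 17, DEN)}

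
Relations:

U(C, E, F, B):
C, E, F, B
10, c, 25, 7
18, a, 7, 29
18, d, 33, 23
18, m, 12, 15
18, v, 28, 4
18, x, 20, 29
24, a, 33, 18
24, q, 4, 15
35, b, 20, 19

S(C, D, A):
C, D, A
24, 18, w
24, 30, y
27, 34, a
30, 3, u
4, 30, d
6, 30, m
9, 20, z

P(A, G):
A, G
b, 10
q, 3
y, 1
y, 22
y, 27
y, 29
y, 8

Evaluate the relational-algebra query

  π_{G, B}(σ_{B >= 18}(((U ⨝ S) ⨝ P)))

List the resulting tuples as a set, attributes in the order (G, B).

Joining U and S on C yields {(24, a, 33, 18, 18, w), (24, a, 33, 18, 30, y), (24, q, 4, 15, 18, w), (24, q, 4, 15, 30, y)}.
Joining (U ⨝ S) and P on A yields {(24, a, 33, 18, 30, y, 1), (24, a, 33, 18, 30, y, 22), (24, a, 33, 18, 30, y, 27), (24, a, 33, 18, 30, y, 29), (24, a, 33, 18, 30, y, 8), (24, q, 4, 15, 30, y, 1), (24, q, 4, 15, 30, y, 22), (24, q, 4, 15, 30, y, 27), (24, q, 4, 15, 30, y, 29), (24, q, 4, 15, 30, y, 8)}.
σ[B >= 18]: keep tuples satisfying B >= 18 → {(24, a, 33, 18, 30, y, 1), (24, a, 33, 18, 30, y, 22), (24, a, 33, 18, 30, y, 27), (24, a, 33, 18, 30, y, 29), (24, a, 33, 18, 30, y, 8)}
Projecting to G, B: {(1, 18), (22, 18), (27, 18), (29, 18), (8, 18)}

{(1, 18), (22, 18), (27, 18), (29, 18), (8, 18)}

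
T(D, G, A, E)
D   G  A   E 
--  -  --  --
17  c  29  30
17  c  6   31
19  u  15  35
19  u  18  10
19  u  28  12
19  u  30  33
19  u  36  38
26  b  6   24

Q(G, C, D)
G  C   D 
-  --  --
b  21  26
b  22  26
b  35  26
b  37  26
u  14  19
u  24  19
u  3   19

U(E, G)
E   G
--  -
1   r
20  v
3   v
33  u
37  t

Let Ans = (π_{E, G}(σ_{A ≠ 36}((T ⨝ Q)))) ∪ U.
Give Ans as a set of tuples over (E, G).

{(1, r), (10, u), (12, u), (20, v), (24, b), (3, v), (33, u), (35, u), (37, t)}

Natural join on D, G: {(19, u, 15, 35, 14), (19, u, 15, 35, 24), (19, u, 15, 35, 3), (19, u, 18, 10, 14), (19, u, 18, 10, 24), (19, u, 18, 10, 3), (19, u, 28, 12, 14), (19, u, 28, 12, 24), (19, u, 28, 12, 3), (19, u, 30, 33, 14), (19, u, 30, 33, 24), (19, u, 30, 33, 3), (19, u, 36, 38, 14), (19, u, 36, 38, 24), (19, u, 36, 38, 3), (26, b, 6, 24, 21), (26, b, 6, 24, 22), (26, b, 6, 24, 35), (26, b, 6, 24, 37)}
Selection A ≠ 36: {(19, u, 15, 35, 14), (19, u, 15, 35, 24), (19, u, 15, 35, 3), (19, u, 18, 10, 14), (19, u, 18, 10, 24), (19, u, 18, 10, 3), (19, u, 28, 12, 14), (19, u, 28, 12, 24), (19, u, 28, 12, 3), (19, u, 30, 33, 14), (19, u, 30, 33, 24), (19, u, 30, 33, 3), (26, b, 6, 24, 21), (26, b, 6, 24, 22), (26, b, 6, 24, 35), (26, b, 6, 24, 37)}
Keep only column(s) E, G (11 duplicate(s) eliminated): {(10, u), (12, u), (24, b), (33, u), (35, u)}
Union: {(10, u), (12, u), (24, b), (33, u), (35, u)} with {(1, r), (20, v), (3, v), (33, u), (37, t)} → {(1, r), (10, u), (12, u), (20, v), (24, b), (3, v), (33, u), (35, u), (37, t)}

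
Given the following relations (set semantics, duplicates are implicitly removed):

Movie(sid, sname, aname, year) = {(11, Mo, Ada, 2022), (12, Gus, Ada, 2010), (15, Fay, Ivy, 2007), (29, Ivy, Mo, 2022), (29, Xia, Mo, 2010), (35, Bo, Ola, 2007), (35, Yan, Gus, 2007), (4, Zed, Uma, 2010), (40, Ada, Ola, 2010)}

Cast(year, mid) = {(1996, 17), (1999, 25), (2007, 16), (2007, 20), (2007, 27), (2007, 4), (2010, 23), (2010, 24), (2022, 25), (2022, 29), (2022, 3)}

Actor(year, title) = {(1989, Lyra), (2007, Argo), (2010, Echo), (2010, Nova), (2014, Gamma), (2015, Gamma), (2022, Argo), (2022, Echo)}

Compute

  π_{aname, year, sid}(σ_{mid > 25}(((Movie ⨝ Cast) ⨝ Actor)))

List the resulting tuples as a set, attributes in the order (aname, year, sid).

{(Ada, 2022, 11), (Gus, 2007, 35), (Ivy, 2007, 15), (Mo, 2022, 29), (Ola, 2007, 35)}

Movie ⋈ Cast (natural join on year): {(11, Mo, Ada, 2022, 25), (11, Mo, Ada, 2022, 29), (11, Mo, Ada, 2022, 3), (12, Gus, Ada, 2010, 23), (12, Gus, Ada, 2010, 24), (15, Fay, Ivy, 2007, 16), (15, Fay, Ivy, 2007, 20), (15, Fay, Ivy, 2007, 27), (15, Fay, Ivy, 2007, 4), (29, Ivy, Mo, 2022, 25), (29, Ivy, Mo, 2022, 29), (29, Ivy, Mo, 2022, 3), (29, Xia, Mo, 2010, 23), (29, Xia, Mo, 2010, 24), (35, Bo, Ola, 2007, 16), (35, Bo, Ola, 2007, 20), (35, Bo, Ola, 2007, 27), (35, Bo, Ola, 2007, 4), (35, Yan, Gus, 2007, 16), (35, Yan, Gus, 2007, 20), (35, Yan, Gus, 2007, 27), (35, Yan, Gus, 2007, 4), (4, Zed, Uma, 2010, 23), (4, Zed, Uma, 2010, 24), (40, Ada, Ola, 2010, 23), (40, Ada, Ola, 2010, 24)}
(Movie ⨝ Cast) ⋈ Actor (natural join on year): {(11, Mo, Ada, 2022, 25, Argo), (11, Mo, Ada, 2022, 25, Echo), (11, Mo, Ada, 2022, 29, Argo), (11, Mo, Ada, 2022, 29, Echo), (11, Mo, Ada, 2022, 3, Argo), (11, Mo, Ada, 2022, 3, Echo), (12, Gus, Ada, 2010, 23, Echo), (12, Gus, Ada, 2010, 23, Nova), (12, Gus, Ada, 2010, 24, Echo), (12, Gus, Ada, 2010, 24, Nova), (15, Fay, Ivy, 2007, 16, Argo), (15, Fay, Ivy, 2007, 20, Argo), (15, Fay, Ivy, 2007, 27, Argo), (15, Fay, Ivy, 2007, 4, Argo), (29, Ivy, Mo, 2022, 25, Argo), (29, Ivy, Mo, 2022, 25, Echo), (29, Ivy, Mo, 2022, 29, Argo), (29, Ivy, Mo, 2022, 29, Echo), (29, Ivy, Mo, 2022, 3, Argo), (29, Ivy, Mo, 2022, 3, Echo), (29, Xia, Mo, 2010, 23, Echo), (29, Xia, Mo, 2010, 23, Nova), (29, Xia, Mo, 2010, 24, Echo), (29, Xia, Mo, 2010, 24, Nova), (35, Bo, Ola, 2007, 16, Argo), (35, Bo, Ola, 2007, 20, Argo), (35, Bo, Ola, 2007, 27, Argo), (35, Bo, Ola, 2007, 4, Argo), (35, Yan, Gus, 2007, 16, Argo), (35, Yan, Gus, 2007, 20, Argo), (35, Yan, Gus, 2007, 27, Argo), (35, Yan, Gus, 2007, 4, Argo), (4, Zed, Uma, 2010, 23, Echo), (4, Zed, Uma, 2010, 23, Nova), (4, Zed, Uma, 2010, 24, Echo), (4, Zed, Uma, 2010, 24, Nova), (40, Ada, Ola, 2010, 23, Echo), (40, Ada, Ola, 2010, 23, Nova), (40, Ada, Ola, 2010, 24, Echo), (40, Ada, Ola, 2010, 24, Nova)}
σ[mid > 25]: keep tuples satisfying mid > 25 → {(11, Mo, Ada, 2022, 29, Argo), (11, Mo, Ada, 2022, 29, Echo), (15, Fay, Ivy, 2007, 27, Argo), (29, Ivy, Mo, 2022, 29, Argo), (29, Ivy, Mo, 2022, 29, Echo), (35, Bo, Ola, 2007, 27, Argo), (35, Yan, Gus, 2007, 27, Argo)}
Keep only column(s) aname, year, sid (2 duplicate(s) eliminated): {(Ada, 2022, 11), (Gus, 2007, 35), (Ivy, 2007, 15), (Mo, 2022, 29), (Ola, 2007, 35)}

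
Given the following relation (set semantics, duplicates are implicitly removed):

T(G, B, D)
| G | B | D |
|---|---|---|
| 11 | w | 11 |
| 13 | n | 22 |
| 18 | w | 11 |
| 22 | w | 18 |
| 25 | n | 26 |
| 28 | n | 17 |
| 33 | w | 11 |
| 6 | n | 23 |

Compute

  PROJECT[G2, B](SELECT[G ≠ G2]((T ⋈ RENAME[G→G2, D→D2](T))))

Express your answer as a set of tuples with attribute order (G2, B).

ρ[G→G2, D→D2]: schema becomes (G2, B, D2); tuples unchanged.
T ⋈ RENAME[G→G2, D→D2](T) (natural join on B): {(11, w, 11, 11, 11), (11, w, 11, 18, 11), (11, w, 11, 22, 18), (11, w, 11, 33, 11), (13, n, 22, 13, 22), (13, n, 22, 25, 26), (13, n, 22, 28, 17), (13, n, 22, 6, 23), (18, w, 11, 11, 11), (18, w, 11, 18, 11), (18, w, 11, 22, 18), (18, w, 11, 33, 11), (22, w, 18, 11, 11), (22, w, 18, 18, 11), (22, w, 18, 22, 18), (22, w, 18, 33, 11), (25, n, 26, 13, 22), (25, n, 26, 25, 26), (25, n, 26, 28, 17), (25, n, 26, 6, 23), (28, n, 17, 13, 22), (28, n, 17, 25, 26), (28, n, 17, 28, 17), (28, n, 17, 6, 23), (33, w, 11, 11, 11), (33, w, 11, 18, 11), (33, w, 11, 22, 18), (33, w, 11, 33, 11), (6, n, 23, 13, 22), (6, n, 23, 25, 26), (6, n, 23, 28, 17), (6, n, 23, 6, 23)}
Apply σ_{G ≠ G2}; surviving tuples: {(11, w, 11, 18, 11), (11, w, 11, 22, 18), (11, w, 11, 33, 11), (13, n, 22, 25, 26), (13, n, 22, 28, 17), (13, n, 22, 6, 23), (18, w, 11, 11, 11), (18, w, 11, 22, 18), (18, w, 11, 33, 11), (22, w, 18, 11, 11), (22, w, 18, 18, 11), (22, w, 18, 33, 11), (25, n, 26, 13, 22), (25, n, 26, 28, 17), (25, n, 26, 6, 23), (28, n, 17, 13, 22), (28, n, 17, 25, 26), (28, n, 17, 6, 23), (33, w, 11, 11, 11), (33, w, 11, 18, 11), (33, w, 11, 22, 18), (6, n, 23, 13, 22), (6, n, 23, 25, 26), (6, n, 23, 28, 17)}
π[G2, B]: project onto (G2, B) (16 duplicate(s) eliminated) → {(11, w), (13, n), (18, w), (22, w), (25, n), (28, n), (33, w), (6, n)}

{(11, w), (13, n), (18, w), (22, w), (25, n), (28, n), (33, w), (6, n)}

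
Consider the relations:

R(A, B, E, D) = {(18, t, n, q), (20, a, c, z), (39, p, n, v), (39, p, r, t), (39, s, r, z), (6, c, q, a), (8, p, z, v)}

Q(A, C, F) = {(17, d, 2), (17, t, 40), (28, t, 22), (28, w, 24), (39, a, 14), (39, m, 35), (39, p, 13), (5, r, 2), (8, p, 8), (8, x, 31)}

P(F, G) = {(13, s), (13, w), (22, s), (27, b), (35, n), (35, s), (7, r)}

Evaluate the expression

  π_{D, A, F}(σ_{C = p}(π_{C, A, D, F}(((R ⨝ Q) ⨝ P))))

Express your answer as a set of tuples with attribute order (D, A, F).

{(t, 39, 13), (v, 39, 13), (z, 39, 13)}

R ⋈ Q (natural join on A): {(39, p, n, v, a, 14), (39, p, n, v, m, 35), (39, p, n, v, p, 13), (39, p, r, t, a, 14), (39, p, r, t, m, 35), (39, p, r, t, p, 13), (39, s, r, z, a, 14), (39, s, r, z, m, 35), (39, s, r, z, p, 13), (8, p, z, v, p, 8), (8, p, z, v, x, 31)}
(R ⨝ Q) ⋈ P (natural join on F): {(39, p, n, v, m, 35, n), (39, p, n, v, m, 35, s), (39, p, n, v, p, 13, s), (39, p, n, v, p, 13, w), (39, p, r, t, m, 35, n), (39, p, r, t, m, 35, s), (39, p, r, t, p, 13, s), (39, p, r, t, p, 13, w), (39, s, r, z, m, 35, n), (39, s, r, z, m, 35, s), (39, s, r, z, p, 13, s), (39, s, r, z, p, 13, w)}
Projecting to C, A, D, F (6 duplicate(s) eliminated): {(m, 39, t, 35), (m, 39, v, 35), (m, 39, z, 35), (p, 39, t, 13), (p, 39, v, 13), (p, 39, z, 13)}
Selection C = p: {(p, 39, t, 13), (p, 39, v, 13), (p, 39, z, 13)}
Projecting to D, A, F: {(t, 39, 13), (v, 39, 13), (z, 39, 13)}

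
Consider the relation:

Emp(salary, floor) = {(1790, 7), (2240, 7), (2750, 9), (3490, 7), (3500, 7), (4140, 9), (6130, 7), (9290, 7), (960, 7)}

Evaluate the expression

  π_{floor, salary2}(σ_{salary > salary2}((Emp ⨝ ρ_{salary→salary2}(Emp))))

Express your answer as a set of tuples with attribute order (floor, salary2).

{(7, 1790), (7, 2240), (7, 3490), (7, 3500), (7, 6130), (7, 960), (9, 2750)}

ρ[salary→salary2]: schema becomes (salary2, floor); tuples unchanged.
Natural join on floor: {(1790, 7, 1790), (1790, 7, 2240), (1790, 7, 3490), (1790, 7, 3500), (1790, 7, 6130), (1790, 7, 9290), (1790, 7, 960), (2240, 7, 1790), (2240, 7, 2240), (2240, 7, 3490), (2240, 7, 3500), (2240, 7, 6130), (2240, 7, 9290), (2240, 7, 960), (2750, 9, 2750), (2750, 9, 4140), (3490, 7, 1790), (3490, 7, 2240), (3490, 7, 3490), (3490, 7, 3500), (3490, 7, 6130), (3490, 7, 9290), (3490, 7, 960), (3500, 7, 1790), (3500, 7, 2240), (3500, 7, 3490), (3500, 7, 3500), (3500, 7, 6130), (3500, 7, 9290), (3500, 7, 960), (4140, 9, 2750), (4140, 9, 4140), (6130, 7, 1790), (6130, 7, 2240), (6130, 7, 3490), (6130, 7, 3500), (6130, 7, 6130), (6130, 7, 9290), (6130, 7, 960), (9290, 7, 1790), (9290, 7, 2240), (9290, 7, 3490), (9290, 7, 3500), (9290, 7, 6130), (9290, 7, 9290), (9290, 7, 960), (960, 7, 1790), (960, 7, 2240), (960, 7, 3490), (960, 7, 3500), (960, 7, 6130), (960, 7, 9290), (960, 7, 960)}
Selection salary > salary2: {(1790, 7, 960), (2240, 7, 1790), (2240, 7, 960), (3490, 7, 1790), (3490, 7, 2240), (3490, 7, 960), (3500, 7, 1790), (3500, 7, 2240), (3500, 7, 3490), (3500, 7, 960), (4140, 9, 2750), (6130, 7, 1790), (6130, 7, 2240), (6130, 7, 3490), (6130, 7, 3500), (6130, 7, 960), (9290, 7, 1790), (9290, 7, 2240), (9290, 7, 3490), (9290, 7, 3500), (9290, 7, 6130), (9290, 7, 960)}
π_{floor, salary2} gives {(7, 1790), (7, 2240), (7, 3490), (7, 3500), (7, 6130), (7, 960), (9, 2750)} (15 duplicate(s) eliminated).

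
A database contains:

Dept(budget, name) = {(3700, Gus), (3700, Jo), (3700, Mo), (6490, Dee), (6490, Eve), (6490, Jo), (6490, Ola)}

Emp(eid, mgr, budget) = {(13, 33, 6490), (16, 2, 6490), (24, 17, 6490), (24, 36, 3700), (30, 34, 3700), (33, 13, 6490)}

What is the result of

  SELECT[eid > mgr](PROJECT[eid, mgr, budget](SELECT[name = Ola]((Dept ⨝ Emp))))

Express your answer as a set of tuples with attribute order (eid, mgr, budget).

{(16, 2, 6490), (24, 17, 6490), (33, 13, 6490)}

Dept ⋈ Emp (natural join on budget): {(3700, Gus, 24, 36), (3700, Gus, 30, 34), (3700, Jo, 24, 36), (3700, Jo, 30, 34), (3700, Mo, 24, 36), (3700, Mo, 30, 34), (6490, Dee, 13, 33), (6490, Dee, 16, 2), (6490, Dee, 24, 17), (6490, Dee, 33, 13), (6490, Eve, 13, 33), (6490, Eve, 16, 2), (6490, Eve, 24, 17), (6490, Eve, 33, 13), (6490, Jo, 13, 33), (6490, Jo, 16, 2), (6490, Jo, 24, 17), (6490, Jo, 33, 13), (6490, Ola, 13, 33), (6490, Ola, 16, 2), (6490, Ola, 24, 17), (6490, Ola, 33, 13)}
Selection name = Ola: {(6490, Ola, 13, 33), (6490, Ola, 16, 2), (6490, Ola, 24, 17), (6490, Ola, 33, 13)}
Projecting to eid, mgr, budget: {(13, 33, 6490), (16, 2, 6490), (24, 17, 6490), (33, 13, 6490)}
Selection eid > mgr: {(16, 2, 6490), (24, 17, 6490), (33, 13, 6490)}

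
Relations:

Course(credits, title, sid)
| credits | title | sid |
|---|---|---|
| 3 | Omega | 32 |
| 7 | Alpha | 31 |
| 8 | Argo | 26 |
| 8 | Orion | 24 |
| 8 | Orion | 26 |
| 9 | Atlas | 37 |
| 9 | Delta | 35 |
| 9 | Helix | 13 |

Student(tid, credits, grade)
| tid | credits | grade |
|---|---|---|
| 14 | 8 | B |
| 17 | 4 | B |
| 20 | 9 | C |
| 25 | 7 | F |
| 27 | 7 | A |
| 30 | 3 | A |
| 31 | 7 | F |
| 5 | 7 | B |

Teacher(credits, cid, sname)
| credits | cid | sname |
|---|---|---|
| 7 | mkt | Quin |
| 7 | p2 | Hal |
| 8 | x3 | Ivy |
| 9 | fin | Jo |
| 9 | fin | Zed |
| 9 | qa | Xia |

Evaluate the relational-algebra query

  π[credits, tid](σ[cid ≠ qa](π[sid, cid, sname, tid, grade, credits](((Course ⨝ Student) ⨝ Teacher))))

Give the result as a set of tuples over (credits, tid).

Joining Course and Student on credits yields {(3, Omega, 32, 30, A), (7, Alpha, 31, 25, F), (7, Alpha, 31, 27, A), (7, Alpha, 31, 31, F), (7, Alpha, 31, 5, B), (8, Argo, 26, 14, B), (8, Orion, 24, 14, B), (8, Orion, 26, 14, B), (9, Atlas, 37, 20, C), (9, Delta, 35, 20, C), (9, Helix, 13, 20, C)}.
Joining (Course ⨝ Student) and Teacher on credits yields {(7, Alpha, 31, 25, F, mkt, Quin), (7, Alpha, 31, 25, F, p2, Hal), (7, Alpha, 31, 27, A, mkt, Quin), (7, Alpha, 31, 27, A, p2, Hal), (7, Alpha, 31, 31, F, mkt, Quin), (7, Alpha, 31, 31, F, p2, Hal), (7, Alpha, 31, 5, B, mkt, Quin), (7, Alpha, 31, 5, B, p2, Hal), (8, Argo, 26, 14, B, x3, Ivy), (8, Orion, 24, 14, B, x3, Ivy), (8, Orion, 26, 14, B, x3, Ivy), (9, Atlas, 37, 20, C, fin, Jo), (9, Atlas, 37, 20, C, fin, Zed), (9, Atlas, 37, 20, C, qa, Xia), (9, Delta, 35, 20, C, fin, Jo), (9, Delta, 35, 20, C, fin, Zed), (9, Delta, 35, 20, C, qa, Xia), (9, Helix, 13, 20, C, fin, Jo), (9, Helix, 13, 20, C, fin, Zed), (9, Helix, 13, 20, C, qa, Xia)}.
π[sid, cid, sname, tid, grade, credits]: project onto (sid, cid, sname, tid, grade, credits) (1 duplicate(s) eliminated) → {(13, fin, Jo, 20, C, 9), (13, fin, Zed, 20, C, 9), (13, qa, Xia, 20, C, 9), (24, x3, Ivy, 14, B, 8), (26, x3, Ivy, 14, B, 8), (31, mkt, Quin, 25, F, 7), (31, mkt, Quin, 27, A, 7), (31, mkt, Quin, 31, F, 7), (31, mkt, Quin, 5, B, 7), (31, p2, Hal, 25, F, 7), (31, p2, Hal, 27, A, 7), (31, p2, Hal, 31, F, 7), (31, p2, Hal, 5, B, 7), (35, fin, Jo, 20, C, 9), (35, fin, Zed, 20, C, 9), (35, qa, Xia, 20, C, 9), (37, fin, Jo, 20, C, 9), (37, fin, Zed, 20, C, 9), (37, qa, Xia, 20, C, 9)}
Selection cid ≠ qa: {(13, fin, Jo, 20, C, 9), (13, fin, Zed, 20, C, 9), (24, x3, Ivy, 14, B, 8), (26, x3, Ivy, 14, B, 8), (31, mkt, Quin, 25, F, 7), (31, mkt, Quin, 27, A, 7), (31, mkt, Quin, 31, F, 7), (31, mkt, Quin, 5, B, 7), (31, p2, Hal, 25, F, 7), (31, p2, Hal, 27, A, 7), (31, p2, Hal, 31, F, 7), (31, p2, Hal, 5, B, 7), (35, fin, Jo, 20, C, 9), (35, fin, Zed, 20, C, 9), (37, fin, Jo, 20, C, 9), (37, fin, Zed, 20, C, 9)}
π[credits, tid]: project onto (credits, tid) (10 duplicate(s) eliminated) → {(7, 25), (7, 27), (7, 31), (7, 5), (8, 14), (9, 20)}

{(7, 25), (7, 27), (7, 31), (7, 5), (8, 14), (9, 20)}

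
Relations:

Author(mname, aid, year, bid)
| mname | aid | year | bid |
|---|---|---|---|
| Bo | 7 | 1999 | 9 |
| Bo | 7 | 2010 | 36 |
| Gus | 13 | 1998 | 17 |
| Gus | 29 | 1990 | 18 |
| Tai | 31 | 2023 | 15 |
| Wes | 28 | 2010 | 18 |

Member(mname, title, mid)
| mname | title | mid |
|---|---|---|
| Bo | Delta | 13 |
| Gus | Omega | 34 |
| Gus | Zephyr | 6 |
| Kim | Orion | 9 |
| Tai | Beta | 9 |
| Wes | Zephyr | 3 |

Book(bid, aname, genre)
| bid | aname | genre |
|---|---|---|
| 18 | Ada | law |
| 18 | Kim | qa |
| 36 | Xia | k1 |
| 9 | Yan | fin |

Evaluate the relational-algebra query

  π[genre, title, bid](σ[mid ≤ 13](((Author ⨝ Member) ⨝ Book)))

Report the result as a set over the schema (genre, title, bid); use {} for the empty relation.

Author ⋈ Member (natural join on mname): {(Bo, 7, 1999, 9, Delta, 13), (Bo, 7, 2010, 36, Delta, 13), (Gus, 13, 1998, 17, Omega, 34), (Gus, 13, 1998, 17, Zephyr, 6), (Gus, 29, 1990, 18, Omega, 34), (Gus, 29, 1990, 18, Zephyr, 6), (Tai, 31, 2023, 15, Beta, 9), (Wes, 28, 2010, 18, Zephyr, 3)}
(Author ⨝ Member) ⋈ Book (natural join on bid): {(Bo, 7, 1999, 9, Delta, 13, Yan, fin), (Bo, 7, 2010, 36, Delta, 13, Xia, k1), (Gus, 29, 1990, 18, Omega, 34, Ada, law), (Gus, 29, 1990, 18, Omega, 34, Kim, qa), (Gus, 29, 1990, 18, Zephyr, 6, Ada, law), (Gus, 29, 1990, 18, Zephyr, 6, Kim, qa), (Wes, 28, 2010, 18, Zephyr, 3, Ada, law), (Wes, 28, 2010, 18, Zephyr, 3, Kim, qa)}
Selection mid ≤ 13: {(Bo, 7, 1999, 9, Delta, 13, Yan, fin), (Bo, 7, 2010, 36, Delta, 13, Xia, k1), (Gus, 29, 1990, 18, Zephyr, 6, Ada, law), (Gus, 29, 1990, 18, Zephyr, 6, Kim, qa), (Wes, 28, 2010, 18, Zephyr, 3, Ada, law), (Wes, 28, 2010, 18, Zephyr, 3, Kim, qa)}
π_{genre, title, bid} gives {(fin, Delta, 9), (k1, Delta, 36), (law, Zephyr, 18), (qa, Zephyr, 18)} (2 duplicate(s) eliminated).

{(fin, Delta, 9), (k1, Delta, 36), (law, Zephyr, 18), (qa, Zephyr, 18)}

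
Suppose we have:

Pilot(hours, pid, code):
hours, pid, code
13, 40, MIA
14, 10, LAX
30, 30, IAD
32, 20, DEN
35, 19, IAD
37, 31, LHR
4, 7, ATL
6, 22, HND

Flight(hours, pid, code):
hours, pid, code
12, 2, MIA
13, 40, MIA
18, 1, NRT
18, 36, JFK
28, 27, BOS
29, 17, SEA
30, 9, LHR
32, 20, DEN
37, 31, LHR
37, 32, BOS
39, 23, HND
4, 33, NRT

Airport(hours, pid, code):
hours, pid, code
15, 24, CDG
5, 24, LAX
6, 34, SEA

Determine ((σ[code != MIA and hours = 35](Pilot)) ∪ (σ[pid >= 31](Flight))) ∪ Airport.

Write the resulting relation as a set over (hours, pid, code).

{(13, 40, MIA), (15, 24, CDG), (18, 36, JFK), (35, 19, IAD), (37, 31, LHR), (37, 32, BOS), (4, 33, NRT), (5, 24, LAX), (6, 34, SEA)}

σ[code != MIA and hours = 35]: keep tuples satisfying code != MIA and hours = 35 → {(35, 19, IAD)}
σ[pid >= 31]: keep tuples satisfying pid >= 31 → {(13, 40, MIA), (18, 36, JFK), (37, 31, LHR), (37, 32, BOS), (4, 33, NRT)}
Set union of the two operands is {(13, 40, MIA), (18, 36, JFK), (35, 19, IAD), (37, 31, LHR), (37, 32, BOS), (4, 33, NRT)}.
Set union of the two operands is {(13, 40, MIA), (15, 24, CDG), (18, 36, JFK), (35, 19, IAD), (37, 31, LHR), (37, 32, BOS), (4, 33, NRT), (5, 24, LAX), (6, 34, SEA)}.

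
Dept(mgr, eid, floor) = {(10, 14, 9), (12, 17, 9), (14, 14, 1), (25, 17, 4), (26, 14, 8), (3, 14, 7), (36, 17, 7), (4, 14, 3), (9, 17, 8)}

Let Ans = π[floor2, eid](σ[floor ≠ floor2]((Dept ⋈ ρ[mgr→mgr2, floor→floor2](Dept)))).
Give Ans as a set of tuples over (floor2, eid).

{(1, 14), (3, 14), (4, 17), (7, 14), (7, 17), (8, 14), (8, 17), (9, 14), (9, 17)}

ρ[mgr→mgr2, floor→floor2]: schema becomes (mgr2, eid, floor2); tuples unchanged.
Dept ⋈ ρ[mgr→mgr2, floor→floor2](Dept) (natural join on eid): {(10, 14, 9, 10, 9), (10, 14, 9, 14, 1), (10, 14, 9, 26, 8), (10, 14, 9, 3, 7), (10, 14, 9, 4, 3), (12, 17, 9, 12, 9), (12, 17, 9, 25, 4), (12, 17, 9, 36, 7), (12, 17, 9, 9, 8), (14, 14, 1, 10, 9), (14, 14, 1, 14, 1), (14, 14, 1, 26, 8), (14, 14, 1, 3, 7), (14, 14, 1, 4, 3), (25, 17, 4, 12, 9), (25, 17, 4, 25, 4), (25, 17, 4, 36, 7), (25, 17, 4, 9, 8), (26, 14, 8, 10, 9), (26, 14, 8, 14, 1), (26, 14, 8, 26, 8), (26, 14, 8, 3, 7), (26, 14, 8, 4, 3), (3, 14, 7, 10, 9), (3, 14, 7, 14, 1), (3, 14, 7, 26, 8), (3, 14, 7, 3, 7), (3, 14, 7, 4, 3), (36, 17, 7, 12, 9), (36, 17, 7, 25, 4), (36, 17, 7, 36, 7), (36, 17, 7, 9, 8), (4, 14, 3, 10, 9), (4, 14, 3, 14, 1), (4, 14, 3, 26, 8), (4, 14, 3, 3, 7), (4, 14, 3, 4, 3), (9, 17, 8, 12, 9), (9, 17, 8, 25, 4), (9, 17, 8, 36, 7), (9, 17, 8, 9, 8)}
Filtering on floor ≠ floor2 leaves {(10, 14, 9, 14, 1), (10, 14, 9, 26, 8), (10, 14, 9, 3, 7), (10, 14, 9, 4, 3), (12, 17, 9, 25, 4), (12, 17, 9, 36, 7), (12, 17, 9, 9, 8), (14, 14, 1, 10, 9), (14, 14, 1, 26, 8), (14, 14, 1, 3, 7), (14, 14, 1, 4, 3), (25, 17, 4, 12, 9), (25, 17, 4, 36, 7), (25, 17, 4, 9, 8), (26, 14, 8, 10, 9), (26, 14, 8, 14, 1), (26, 14, 8, 3, 7), (26, 14, 8, 4, 3), (3, 14, 7, 10, 9), (3, 14, 7, 14, 1), (3, 14, 7, 26, 8), (3, 14, 7, 4, 3), (36, 17, 7, 12, 9), (36, 17, 7, 25, 4), (36, 17, 7, 9, 8), (4, 14, 3, 10, 9), (4, 14, 3, 14, 1), (4, 14, 3, 26, 8), (4, 14, 3, 3, 7), (9, 17, 8, 12, 9), (9, 17, 8, 25, 4), (9, 17, 8, 36, 7)}.
Projecting to floor2, eid (23 duplicate(s) eliminated): {(1, 14), (3, 14), (4, 17), (7, 14), (7, 17), (8, 14), (8, 17), (9, 14), (9, 17)}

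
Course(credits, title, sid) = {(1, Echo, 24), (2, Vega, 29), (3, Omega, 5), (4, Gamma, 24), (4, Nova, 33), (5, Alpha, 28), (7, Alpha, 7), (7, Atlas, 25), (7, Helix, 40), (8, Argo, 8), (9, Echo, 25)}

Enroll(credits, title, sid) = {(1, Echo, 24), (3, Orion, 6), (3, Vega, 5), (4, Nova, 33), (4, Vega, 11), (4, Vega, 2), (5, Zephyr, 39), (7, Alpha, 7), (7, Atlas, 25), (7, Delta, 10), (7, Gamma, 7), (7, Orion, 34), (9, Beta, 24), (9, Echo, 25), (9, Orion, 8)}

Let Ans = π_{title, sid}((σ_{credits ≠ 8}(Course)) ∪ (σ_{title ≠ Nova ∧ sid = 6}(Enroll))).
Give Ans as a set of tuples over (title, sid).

{(Alpha, 28), (Alpha, 7), (Atlas, 25), (Echo, 24), (Echo, 25), (Gamma, 24), (Helix, 40), (Nova, 33), (Omega, 5), (Orion, 6), (Vega, 29)}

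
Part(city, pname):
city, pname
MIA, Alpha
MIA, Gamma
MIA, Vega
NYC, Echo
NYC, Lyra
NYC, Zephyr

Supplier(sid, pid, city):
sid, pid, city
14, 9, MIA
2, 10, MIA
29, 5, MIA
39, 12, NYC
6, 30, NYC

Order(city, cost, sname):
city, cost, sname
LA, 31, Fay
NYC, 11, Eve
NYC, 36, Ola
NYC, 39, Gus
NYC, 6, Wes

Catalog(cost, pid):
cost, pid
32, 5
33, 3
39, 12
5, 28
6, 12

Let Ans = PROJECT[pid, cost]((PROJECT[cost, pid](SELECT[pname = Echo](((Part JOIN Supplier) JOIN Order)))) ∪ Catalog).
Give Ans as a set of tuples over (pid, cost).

Part ⋈ Supplier (natural join on city): {(MIA, Alpha, 14, 9), (MIA, Alpha, 2, 10), (MIA, Alpha, 29, 5), (MIA, Gamma, 14, 9), (MIA, Gamma, 2, 10), (MIA, Gamma, 29, 5), (MIA, Vega, 14, 9), (MIA, Vega, 2, 10), (MIA, Vega, 29, 5), (NYC, Echo, 39, 12), (NYC, Echo, 6, 30), (NYC, Lyra, 39, 12), (NYC, Lyra, 6, 30), (NYC, Zephyr, 39, 12), (NYC, Zephyr, 6, 30)}
(Part JOIN Supplier) ⋈ Order (natural join on city): {(NYC, Echo, 39, 12, 11, Eve), (NYC, Echo, 39, 12, 36, Ola), (NYC, Echo, 39, 12, 39, Gus), (NYC, Echo, 39, 12, 6, Wes), (NYC, Echo, 6, 30, 11, Eve), (NYC, Echo, 6, 30, 36, Ola), (NYC, Echo, 6, 30, 39, Gus), (NYC, Echo, 6, 30, 6, Wes), (NYC, Lyra, 39, 12, 11, Eve), (NYC, Lyra, 39, 12, 36, Ola), (NYC, Lyra, 39, 12, 39, Gus), (NYC, Lyra, 39, 12, 6, Wes), (NYC, Lyra, 6, 30, 11, Eve), (NYC, Lyra, 6, 30, 36, Ola), (NYC, Lyra, 6, 30, 39, Gus), (NYC, Lyra, 6, 30, 6, Wes), (NYC, Zephyr, 39, 12, 11, Eve), (NYC, Zephyr, 39, 12, 36, Ola), (NYC, Zephyr, 39, 12, 39, Gus), (NYC, Zephyr, 39, 12, 6, Wes), (NYC, Zephyr, 6, 30, 11, Eve), (NYC, Zephyr, 6, 30, 36, Ola), (NYC, Zephyr, 6, 30, 39, Gus), (NYC, Zephyr, 6, 30, 6, Wes)}
Selection pname = Echo: {(NYC, Echo, 39, 12, 11, Eve), (NYC, Echo, 39, 12, 36, Ola), (NYC, Echo, 39, 12, 39, Gus), (NYC, Echo, 39, 12, 6, Wes), (NYC, Echo, 6, 30, 11, Eve), (NYC, Echo, 6, 30, 36, Ola), (NYC, Echo, 6, 30, 39, Gus), (NYC, Echo, 6, 30, 6, Wes)}
Projecting to cost, pid: {(11, 12), (11, 30), (36, 12), (36, 30), (39, 12), (39, 30), (6, 12), (6, 30)}
Union: {(11, 12), (11, 30), (36, 12), (36, 30), (39, 12), (39, 30), (6, 12), (6, 30)} with {(32, 5), (33, 3), (39, 12), (5, 28), (6, 12)} → {(11, 12), (11, 30), (32, 5), (33, 3), (36, 12), (36, 30), (39, 12), (39, 30), (5, 28), (6, 12), (6, 30)}
Projecting to pid, cost: {(12, 11), (12, 36), (12, 39), (12, 6), (28, 5), (3, 33), (30, 11), (30, 36), (30, 39), (30, 6), (5, 32)}

{(12, 11), (12, 36), (12, 39), (12, 6), (28, 5), (3, 33), (30, 11), (30, 36), (30, 39), (30, 6), (5, 32)}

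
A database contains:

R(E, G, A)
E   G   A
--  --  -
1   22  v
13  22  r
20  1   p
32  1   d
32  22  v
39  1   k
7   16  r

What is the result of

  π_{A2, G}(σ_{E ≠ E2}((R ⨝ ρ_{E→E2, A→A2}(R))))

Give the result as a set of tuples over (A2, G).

ρ[E→E2, A→A2]: schema becomes (E2, G, A2); tuples unchanged.
Natural join on G: {(1, 22, v, 1, v), (1, 22, v, 13, r), (1, 22, v, 32, v), (13, 22, r, 1, v), (13, 22, r, 13, r), (13, 22, r, 32, v), (20, 1, p, 20, p), (20, 1, p, 32, d), (20, 1, p, 39, k), (32, 1, d, 20, p), (32, 1, d, 32, d), (32, 1, d, 39, k), (32, 22, v, 1, v), (32, 22, v, 13, r), (32, 22, v, 32, v), (39, 1, k, 20, p), (39, 1, k, 32, d), (39, 1, k, 39, k), (7, 16, r, 7, r)}
Filtering on E ≠ E2 leaves {(1, 22, v, 13, r), (1, 22, v, 32, v), (13, 22, r, 1, v), (13, 22, r, 32, v), (20, 1, p, 32, d), (20, 1, p, 39, k), (32, 1, d, 20, p), (32, 1, d, 39, k), (32, 22, v, 1, v), (32, 22, v, 13, r), (39, 1, k, 20, p), (39, 1, k, 32, d)}.
Keep only column(s) A2, G (7 duplicate(s) eliminated): {(d, 1), (k, 1), (p, 1), (r, 22), (v, 22)}

{(d, 1), (k, 1), (p, 1), (r, 22), (v, 22)}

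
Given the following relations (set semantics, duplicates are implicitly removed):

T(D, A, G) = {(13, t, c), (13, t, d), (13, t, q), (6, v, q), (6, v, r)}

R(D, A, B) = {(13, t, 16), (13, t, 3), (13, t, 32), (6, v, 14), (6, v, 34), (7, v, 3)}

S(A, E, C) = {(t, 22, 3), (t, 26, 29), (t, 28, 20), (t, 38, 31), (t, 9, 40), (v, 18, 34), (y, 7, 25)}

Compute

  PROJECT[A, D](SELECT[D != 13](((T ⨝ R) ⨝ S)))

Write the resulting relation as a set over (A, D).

{(v, 6)}

Natural join on D, A: {(13, t, c, 16), (13, t, c, 3), (13, t, c, 32), (13, t, d, 16), (13, t, d, 3), (13, t, d, 32), (13, t, q, 16), (13, t, q, 3), (13, t, q, 32), (6, v, q, 14), (6, v, q, 34), (6, v, r, 14), (6, v, r, 34)}
Natural join on A: {(13, t, c, 16, 22, 3), (13, t, c, 16, 26, 29), (13, t, c, 16, 28, 20), (13, t, c, 16, 38, 31), (13, t, c, 16, 9, 40), (13, t, c, 3, 22, 3), (13, t, c, 3, 26, 29), (13, t, c, 3, 28, 20), (13, t, c, 3, 38, 31), (13, t, c, 3, 9, 40), (13, t, c, 32, 22, 3), (13, t, c, 32, 26, 29), (13, t, c, 32, 28, 20), (13, t, c, 32, 38, 31), (13, t, c, 32, 9, 40), (13, t, d, 16, 22, 3), (13, t, d, 16, 26, 29), (13, t, d, 16, 28, 20), (13, t, d, 16, 38, 31), (13, t, d, 16, 9, 40), (13, t, d, 3, 22, 3), (13, t, d, 3, 26, 29), (13, t, d, 3, 28, 20), (13, t, d, 3, 38, 31), (13, t, d, 3, 9, 40), (13, t, d, 32, 22, 3), (13, t, d, 32, 26, 29), (13, t, d, 32, 28, 20), (13, t, d, 32, 38, 31), (13, t, d, 32, 9, 40), (13, t, q, 16, 22, 3), (13, t, q, 16, 26, 29), (13, t, q, 16, 28, 20), (13, t, q, 16, 38, 31), (13, t, q, 16, 9, 40), (13, t, q, 3, 22, 3), (13, t, q, 3, 26, 29), (13, t, q, 3, 28, 20), (13, t, q, 3, 38, 31), (13, t, q, 3, 9, 40), (13, t, q, 32, 22, 3), (13, t, q, 32, 26, 29), (13, t, q, 32, 28, 20), (13, t, q, 32, 38, 31), (13, t, q, 32, 9, 40), (6, v, q, 14, 18, 34), (6, v, q, 34, 18, 34), (6, v, r, 14, 18, 34), (6, v, r, 34, 18, 34)}
Selection D != 13: {(6, v, q, 14, 18, 34), (6, v, q, 34, 18, 34), (6, v, r, 14, 18, 34), (6, v, r, 34, 18, 34)}
π_{A, D} gives {(v, 6)} (3 duplicate(s) eliminated).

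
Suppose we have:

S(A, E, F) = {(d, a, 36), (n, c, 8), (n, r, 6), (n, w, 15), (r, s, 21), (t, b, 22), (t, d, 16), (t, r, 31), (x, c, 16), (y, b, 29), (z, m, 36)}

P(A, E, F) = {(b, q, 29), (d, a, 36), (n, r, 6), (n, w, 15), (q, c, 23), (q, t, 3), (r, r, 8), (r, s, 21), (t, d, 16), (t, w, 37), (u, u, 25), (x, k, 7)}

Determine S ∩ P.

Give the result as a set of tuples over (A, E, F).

{(d, a, 36), (n, r, 6), (n, w, 15), (r, s, 21), (t, d, 16)}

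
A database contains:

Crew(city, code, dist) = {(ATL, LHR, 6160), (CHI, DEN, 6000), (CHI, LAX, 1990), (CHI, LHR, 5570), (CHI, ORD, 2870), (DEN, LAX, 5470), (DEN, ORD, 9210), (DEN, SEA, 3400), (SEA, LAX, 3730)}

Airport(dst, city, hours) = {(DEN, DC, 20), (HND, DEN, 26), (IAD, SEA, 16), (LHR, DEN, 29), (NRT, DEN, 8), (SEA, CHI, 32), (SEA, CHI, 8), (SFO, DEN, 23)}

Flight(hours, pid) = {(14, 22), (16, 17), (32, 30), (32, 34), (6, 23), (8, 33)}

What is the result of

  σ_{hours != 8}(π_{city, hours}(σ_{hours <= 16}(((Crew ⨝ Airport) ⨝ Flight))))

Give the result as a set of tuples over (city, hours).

{(SEA, 16)}

Crew ⋈ Airport (natural join on city): {(CHI, DEN, 6000, SEA, 32), (CHI, DEN, 6000, SEA, 8), (CHI, LAX, 1990, SEA, 32), (CHI, LAX, 1990, SEA, 8), (CHI, LHR, 5570, SEA, 32), (CHI, LHR, 5570, SEA, 8), (CHI, ORD, 2870, SEA, 32), (CHI, ORD, 2870, SEA, 8), (DEN, LAX, 5470, HND, 26), (DEN, LAX, 5470, LHR, 29), (DEN, LAX, 5470, NRT, 8), (DEN, LAX, 5470, SFO, 23), (DEN, ORD, 9210, HND, 26), (DEN, ORD, 9210, LHR, 29), (DEN, ORD, 9210, NRT, 8), (DEN, ORD, 9210, SFO, 23), (DEN, SEA, 3400, HND, 26), (DEN, SEA, 3400, LHR, 29), (DEN, SEA, 3400, NRT, 8), (DEN, SEA, 3400, SFO, 23), (SEA, LAX, 3730, IAD, 16)}
(Crew ⨝ Airport) ⋈ Flight (natural join on hours): {(CHI, DEN, 6000, SEA, 32, 30), (CHI, DEN, 6000, SEA, 32, 34), (CHI, DEN, 6000, SEA, 8, 33), (CHI, LAX, 1990, SEA, 32, 30), (CHI, LAX, 1990, SEA, 32, 34), (CHI, LAX, 1990, SEA, 8, 33), (CHI, LHR, 5570, SEA, 32, 30), (CHI, LHR, 5570, SEA, 32, 34), (CHI, LHR, 5570, SEA, 8, 33), (CHI, ORD, 2870, SEA, 32, 30), (CHI, ORD, 2870, SEA, 32, 34), (CHI, ORD, 2870, SEA, 8, 33), (DEN, LAX, 5470, NRT, 8, 33), (DEN, ORD, 9210, NRT, 8, 33), (DEN, SEA, 3400, NRT, 8, 33), (SEA, LAX, 3730, IAD, 16, 17)}
Apply σ_{hours <= 16}; surviving tuples: {(CHI, DEN, 6000, SEA, 8, 33), (CHI, LAX, 1990, SEA, 8, 33), (CHI, LHR, 5570, SEA, 8, 33), (CHI, ORD, 2870, SEA, 8, 33), (DEN, LAX, 5470, NRT, 8, 33), (DEN, ORD, 9210, NRT, 8, 33), (DEN, SEA, 3400, NRT, 8, 33), (SEA, LAX, 3730, IAD, 16, 17)}
π[city, hours]: project onto (city, hours) (5 duplicate(s) eliminated) → {(CHI, 8), (DEN, 8), (SEA, 16)}
Apply σ_{hours != 8}; surviving tuples: {(SEA, 16)}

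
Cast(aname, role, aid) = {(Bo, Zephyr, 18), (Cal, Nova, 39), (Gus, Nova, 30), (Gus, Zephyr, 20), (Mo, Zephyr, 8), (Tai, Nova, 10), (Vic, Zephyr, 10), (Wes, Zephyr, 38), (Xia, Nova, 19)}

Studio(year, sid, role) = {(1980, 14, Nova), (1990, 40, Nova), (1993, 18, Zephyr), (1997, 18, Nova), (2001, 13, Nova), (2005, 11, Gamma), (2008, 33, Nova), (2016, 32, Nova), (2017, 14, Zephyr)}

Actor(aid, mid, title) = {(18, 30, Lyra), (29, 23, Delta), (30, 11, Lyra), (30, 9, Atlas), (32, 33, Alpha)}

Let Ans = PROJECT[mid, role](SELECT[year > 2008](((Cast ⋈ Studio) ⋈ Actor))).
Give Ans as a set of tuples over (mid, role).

{(11, Nova), (30, Zephyr), (9, Nova)}

Cast ⋈ Studio (natural join on role): {(Bo, Zephyr, 18, 1993, 18), (Bo, Zephyr, 18, 2017, 14), (Cal, Nova, 39, 1980, 14), (Cal, Nova, 39, 1990, 40), (Cal, Nova, 39, 1997, 18), (Cal, Nova, 39, 2001, 13), (Cal, Nova, 39, 2008, 33), (Cal, Nova, 39, 2016, 32), (Gus, Nova, 30, 1980, 14), (Gus, Nova, 30, 1990, 40), (Gus, Nova, 30, 1997, 18), (Gus, Nova, 30, 2001, 13), (Gus, Nova, 30, 2008, 33), (Gus, Nova, 30, 2016, 32), (Gus, Zephyr, 20, 1993, 18), (Gus, Zephyr, 20, 2017, 14), (Mo, Zephyr, 8, 1993, 18), (Mo, Zephyr, 8, 2017, 14), (Tai, Nova, 10, 1980, 14), (Tai, Nova, 10, 1990, 40), (Tai, Nova, 10, 1997, 18), (Tai, Nova, 10, 2001, 13), (Tai, Nova, 10, 2008, 33), (Tai, Nova, 10, 2016, 32), (Vic, Zephyr, 10, 1993, 18), (Vic, Zephyr, 10, 2017, 14), (Wes, Zephyr, 38, 1993, 18), (Wes, Zephyr, 38, 2017, 14), (Xia, Nova, 19, 1980, 14), (Xia, Nova, 19, 1990, 40), (Xia, Nova, 19, 1997, 18), (Xia, Nova, 19, 2001, 13), (Xia, Nova, 19, 2008, 33), (Xia, Nova, 19, 2016, 32)}
(Cast ⋈ Studio) ⋈ Actor (natural join on aid): {(Bo, Zephyr, 18, 1993, 18, 30, Lyra), (Bo, Zephyr, 18, 2017, 14, 30, Lyra), (Gus, Nova, 30, 1980, 14, 11, Lyra), (Gus, Nova, 30, 1980, 14, 9, Atlas), (Gus, Nova, 30, 1990, 40, 11, Lyra), (Gus, Nova, 30, 1990, 40, 9, Atlas), (Gus, Nova, 30, 1997, 18, 11, Lyra), (Gus, Nova, 30, 1997, 18, 9, Atlas), (Gus, Nova, 30, 2001, 13, 11, Lyra), (Gus, Nova, 30, 2001, 13, 9, Atlas), (Gus, Nova, 30, 2008, 33, 11, Lyra), (Gus, Nova, 30, 2008, 33, 9, Atlas), (Gus, Nova, 30, 2016, 32, 11, Lyra), (Gus, Nova, 30, 2016, 32, 9, Atlas)}
Apply σ_{year > 2008}; surviving tuples: {(Bo, Zephyr, 18, 2017, 14, 30, Lyra), (Gus, Nova, 30, 2016, 32, 11, Lyra), (Gus, Nova, 30, 2016, 32, 9, Atlas)}
Projecting to mid, role: {(11, Nova), (30, Zephyr), (9, Nova)}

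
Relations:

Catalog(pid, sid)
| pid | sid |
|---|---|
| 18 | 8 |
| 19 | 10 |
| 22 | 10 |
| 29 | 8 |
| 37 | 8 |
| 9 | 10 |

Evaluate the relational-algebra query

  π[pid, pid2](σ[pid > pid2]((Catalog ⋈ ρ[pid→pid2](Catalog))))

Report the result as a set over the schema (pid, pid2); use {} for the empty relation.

ρ[pid→pid2]: schema becomes (pid2, sid); tuples unchanged.
Natural join on sid: {(18, 8, 18), (18, 8, 29), (18, 8, 37), (19, 10, 19), (19, 10, 22), (19, 10, 9), (22, 10, 19), (22, 10, 22), (22, 10, 9), (29, 8, 18), (29, 8, 29), (29, 8, 37), (37, 8, 18), (37, 8, 29), (37, 8, 37), (9, 10, 19), (9, 10, 22), (9, 10, 9)}
σ[pid > pid2]: keep tuples satisfying pid > pid2 → {(19, 10, 9), (22, 10, 19), (22, 10, 9), (29, 8, 18), (37, 8, 18), (37, 8, 29)}
π[pid, pid2]: project onto (pid, pid2) → {(19, 9), (22, 19), (22, 9), (29, 18), (37, 18), (37, 29)}

{(19, 9), (22, 19), (22, 9), (29, 18), (37, 18), (37, 29)}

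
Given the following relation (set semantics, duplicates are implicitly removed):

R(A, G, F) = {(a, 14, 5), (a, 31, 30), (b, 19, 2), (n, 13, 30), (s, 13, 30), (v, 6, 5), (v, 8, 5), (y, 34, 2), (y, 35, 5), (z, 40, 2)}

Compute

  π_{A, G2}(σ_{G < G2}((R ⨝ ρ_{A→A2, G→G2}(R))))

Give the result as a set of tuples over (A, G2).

{(a, 35), (b, 34), (b, 40), (n, 31), (s, 31), (v, 14), (v, 35), (v, 8), (y, 40)}

ρ[A→A2, G→G2]: schema becomes (A2, G2, F); tuples unchanged.
Natural join on F: {(a, 14, 5, a, 14), (a, 14, 5, v, 6), (a, 14, 5, v, 8), (a, 14, 5, y, 35), (a, 31, 30, a, 31), (a, 31, 30, n, 13), (a, 31, 30, s, 13), (b, 19, 2, b, 19), (b, 19, 2, y, 34), (b, 19, 2, z, 40), (n, 13, 30, a, 31), (n, 13, 30, n, 13), (n, 13, 30, s, 13), (s, 13, 30, a, 31), (s, 13, 30, n, 13), (s, 13, 30, s, 13), (v, 6, 5, a, 14), (v, 6, 5, v, 6), (v, 6, 5, v, 8), (v, 6, 5, y, 35), (v, 8, 5, a, 14), (v, 8, 5, v, 6), (v, 8, 5, v, 8), (v, 8, 5, y, 35), (y, 34, 2, b, 19), (y, 34, 2, y, 34), (y, 34, 2, z, 40), (y, 35, 5, a, 14), (y, 35, 5, v, 6), (y, 35, 5, v, 8), (y, 35, 5, y, 35), (z, 40, 2, b, 19), (z, 40, 2, y, 34), (z, 40, 2, z, 40)}
Filtering on G < G2 leaves {(a, 14, 5, y, 35), (b, 19, 2, y, 34), (b, 19, 2, z, 40), (n, 13, 30, a, 31), (s, 13, 30, a, 31), (v, 6, 5, a, 14), (v, 6, 5, v, 8), (v, 6, 5, y, 35), (v, 8, 5, a, 14), (v, 8, 5, y, 35), (y, 34, 2, z, 40)}.
Keep only column(s) A, G2 (2 duplicate(s) eliminated): {(a, 35), (b, 34), (b, 40), (n, 31), (s, 31), (v, 14), (v, 35), (v, 8), (y, 40)}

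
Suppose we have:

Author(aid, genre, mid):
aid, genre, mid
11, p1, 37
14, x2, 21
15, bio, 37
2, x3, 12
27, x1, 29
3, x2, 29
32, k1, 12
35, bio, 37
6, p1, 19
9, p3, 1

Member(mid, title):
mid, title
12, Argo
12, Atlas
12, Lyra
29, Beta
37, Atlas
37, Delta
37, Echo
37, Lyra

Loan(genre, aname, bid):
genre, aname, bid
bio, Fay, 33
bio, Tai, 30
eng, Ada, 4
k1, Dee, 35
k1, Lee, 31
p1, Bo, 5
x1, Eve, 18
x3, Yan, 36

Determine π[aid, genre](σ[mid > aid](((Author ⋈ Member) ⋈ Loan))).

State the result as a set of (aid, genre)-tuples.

{(11, p1), (15, bio), (2, x3), (27, x1), (35, bio)}

Joining Author and Member on mid yields {(11, p1, 37, Atlas), (11, p1, 37, Delta), (11, p1, 37, Echo), (11, p1, 37, Lyra), (15, bio, 37, Atlas), (15, bio, 37, Delta), (15, bio, 37, Echo), (15, bio, 37, Lyra), (2, x3, 12, Argo), (2, x3, 12, Atlas), (2, x3, 12, Lyra), (27, x1, 29, Beta), (3, x2, 29, Beta), (32, k1, 12, Argo), (32, k1, 12, Atlas), (32, k1, 12, Lyra), (35, bio, 37, Atlas), (35, bio, 37, Delta), (35, bio, 37, Echo), (35, bio, 37, Lyra)}.
Joining (Author ⋈ Member) and Loan on genre yields {(11, p1, 37, Atlas, Bo, 5), (11, p1, 37, Delta, Bo, 5), (11, p1, 37, Echo, Bo, 5), (11, p1, 37, Lyra, Bo, 5), (15, bio, 37, Atlas, Fay, 33), (15, bio, 37, Atlas, Tai, 30), (15, bio, 37, Delta, Fay, 33), (15, bio, 37, Delta, Tai, 30), (15, bio, 37, Echo, Fay, 33), (15, bio, 37, Echo, Tai, 30), (15, bio, 37, Lyra, Fay, 33), (15, bio, 37, Lyra, Tai, 30), (2, x3, 12, Argo, Yan, 36), (2, x3, 12, Atlas, Yan, 36), (2, x3, 12, Lyra, Yan, 36), (27, x1, 29, Beta, Eve, 18), (32, k1, 12, Argo, Dee, 35), (32, k1, 12, Argo, Lee, 31), (32, k1, 12, Atlas, Dee, 35), (32, k1, 12, Atlas, Lee, 31), (32, k1, 12, Lyra, Dee, 35), (32, k1, 12, Lyra, Lee, 31), (35, bio, 37, Atlas, Fay, 33), (35, bio, 37, Atlas, Tai, 30), (35, bio, 37, Delta, Fay, 33), (35, bio, 37, Delta, Tai, 30), (35, bio, 37, Echo, Fay, 33), (35, bio, 37, Echo, Tai, 30), (35, bio, 37, Lyra, Fay, 33), (35, bio, 37, Lyra, Tai, 30)}.
Filtering on mid > aid leaves {(11, p1, 37, Atlas, Bo, 5), (11, p1, 37, Delta, Bo, 5), (11, p1, 37, Echo, Bo, 5), (11, p1, 37, Lyra, Bo, 5), (15, bio, 37, Atlas, Fay, 33), (15, bio, 37, Atlas, Tai, 30), (15, bio, 37, Delta, Fay, 33), (15, bio, 37, Delta, Tai, 30), (15, bio, 37, Echo, Fay, 33), (15, bio, 37, Echo, Tai, 30), (15, bio, 37, Lyra, Fay, 33), (15, bio, 37, Lyra, Tai, 30), (2, x3, 12, Argo, Yan, 36), (2, x3, 12, Atlas, Yan, 36), (2, x3, 12, Lyra, Yan, 36), (27, x1, 29, Beta, Eve, 18), (35, bio, 37, Atlas, Fay, 33), (35, bio, 37, Atlas, Tai, 30), (35, bio, 37, Delta, Fay, 33), (35, bio, 37, Delta, Tai, 30), (35, bio, 37, Echo, Fay, 33), (35, bio, 37, Echo, Tai, 30), (35, bio, 37, Lyra, Fay, 33), (35, bio, 37, Lyra, Tai, 30)}.
Projecting to aid, genre (19 duplicate(s) eliminated): {(11, p1), (15, bio), (2, x3), (27, x1), (35, bio)}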